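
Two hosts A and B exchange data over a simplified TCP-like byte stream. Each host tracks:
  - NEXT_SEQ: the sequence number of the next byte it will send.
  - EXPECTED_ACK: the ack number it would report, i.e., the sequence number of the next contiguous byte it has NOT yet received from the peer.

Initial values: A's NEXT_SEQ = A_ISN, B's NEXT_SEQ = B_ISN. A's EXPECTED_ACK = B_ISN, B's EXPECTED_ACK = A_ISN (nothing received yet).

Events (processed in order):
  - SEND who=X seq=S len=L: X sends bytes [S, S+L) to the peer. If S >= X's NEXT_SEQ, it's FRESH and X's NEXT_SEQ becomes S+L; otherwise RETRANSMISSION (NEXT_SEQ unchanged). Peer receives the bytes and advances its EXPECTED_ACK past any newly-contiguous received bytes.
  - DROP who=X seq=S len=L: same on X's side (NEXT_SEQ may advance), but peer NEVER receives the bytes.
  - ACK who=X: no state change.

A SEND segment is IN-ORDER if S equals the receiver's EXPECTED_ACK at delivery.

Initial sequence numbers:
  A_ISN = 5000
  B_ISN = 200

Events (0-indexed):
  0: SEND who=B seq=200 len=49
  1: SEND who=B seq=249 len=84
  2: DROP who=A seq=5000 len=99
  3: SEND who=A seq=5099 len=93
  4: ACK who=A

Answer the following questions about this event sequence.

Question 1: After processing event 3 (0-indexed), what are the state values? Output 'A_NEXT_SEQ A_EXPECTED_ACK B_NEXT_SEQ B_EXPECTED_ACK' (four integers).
After event 0: A_seq=5000 A_ack=249 B_seq=249 B_ack=5000
After event 1: A_seq=5000 A_ack=333 B_seq=333 B_ack=5000
After event 2: A_seq=5099 A_ack=333 B_seq=333 B_ack=5000
After event 3: A_seq=5192 A_ack=333 B_seq=333 B_ack=5000

5192 333 333 5000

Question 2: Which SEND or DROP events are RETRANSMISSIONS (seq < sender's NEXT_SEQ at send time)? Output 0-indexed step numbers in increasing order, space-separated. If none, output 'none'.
Step 0: SEND seq=200 -> fresh
Step 1: SEND seq=249 -> fresh
Step 2: DROP seq=5000 -> fresh
Step 3: SEND seq=5099 -> fresh

Answer: none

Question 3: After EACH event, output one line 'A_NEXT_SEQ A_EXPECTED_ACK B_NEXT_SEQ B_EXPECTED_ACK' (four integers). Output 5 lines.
5000 249 249 5000
5000 333 333 5000
5099 333 333 5000
5192 333 333 5000
5192 333 333 5000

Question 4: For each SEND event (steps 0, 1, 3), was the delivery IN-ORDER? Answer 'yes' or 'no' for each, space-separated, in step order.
Answer: yes yes no

Derivation:
Step 0: SEND seq=200 -> in-order
Step 1: SEND seq=249 -> in-order
Step 3: SEND seq=5099 -> out-of-order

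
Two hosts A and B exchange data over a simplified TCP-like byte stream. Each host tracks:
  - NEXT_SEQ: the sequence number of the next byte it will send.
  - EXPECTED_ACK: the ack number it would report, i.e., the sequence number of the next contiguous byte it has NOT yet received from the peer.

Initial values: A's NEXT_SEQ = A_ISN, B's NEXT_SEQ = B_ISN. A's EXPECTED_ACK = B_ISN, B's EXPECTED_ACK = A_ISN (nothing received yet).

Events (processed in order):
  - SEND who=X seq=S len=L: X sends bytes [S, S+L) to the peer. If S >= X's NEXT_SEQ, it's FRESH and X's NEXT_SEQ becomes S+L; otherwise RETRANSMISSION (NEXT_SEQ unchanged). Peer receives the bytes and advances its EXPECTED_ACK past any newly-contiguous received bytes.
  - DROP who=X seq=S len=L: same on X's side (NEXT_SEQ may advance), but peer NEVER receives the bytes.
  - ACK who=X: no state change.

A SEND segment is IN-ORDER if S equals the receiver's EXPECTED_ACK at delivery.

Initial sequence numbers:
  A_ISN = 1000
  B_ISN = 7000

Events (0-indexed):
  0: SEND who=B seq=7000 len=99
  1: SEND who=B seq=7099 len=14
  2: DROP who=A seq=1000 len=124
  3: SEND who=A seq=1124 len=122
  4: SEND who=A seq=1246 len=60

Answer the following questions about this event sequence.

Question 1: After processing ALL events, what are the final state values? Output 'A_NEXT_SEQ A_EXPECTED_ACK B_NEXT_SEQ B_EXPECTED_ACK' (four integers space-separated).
After event 0: A_seq=1000 A_ack=7099 B_seq=7099 B_ack=1000
After event 1: A_seq=1000 A_ack=7113 B_seq=7113 B_ack=1000
After event 2: A_seq=1124 A_ack=7113 B_seq=7113 B_ack=1000
After event 3: A_seq=1246 A_ack=7113 B_seq=7113 B_ack=1000
After event 4: A_seq=1306 A_ack=7113 B_seq=7113 B_ack=1000

Answer: 1306 7113 7113 1000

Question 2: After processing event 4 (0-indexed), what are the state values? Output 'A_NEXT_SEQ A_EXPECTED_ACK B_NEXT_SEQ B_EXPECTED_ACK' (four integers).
After event 0: A_seq=1000 A_ack=7099 B_seq=7099 B_ack=1000
After event 1: A_seq=1000 A_ack=7113 B_seq=7113 B_ack=1000
After event 2: A_seq=1124 A_ack=7113 B_seq=7113 B_ack=1000
After event 3: A_seq=1246 A_ack=7113 B_seq=7113 B_ack=1000
After event 4: A_seq=1306 A_ack=7113 B_seq=7113 B_ack=1000

1306 7113 7113 1000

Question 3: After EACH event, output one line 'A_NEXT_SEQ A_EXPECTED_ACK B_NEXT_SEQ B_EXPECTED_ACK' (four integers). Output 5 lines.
1000 7099 7099 1000
1000 7113 7113 1000
1124 7113 7113 1000
1246 7113 7113 1000
1306 7113 7113 1000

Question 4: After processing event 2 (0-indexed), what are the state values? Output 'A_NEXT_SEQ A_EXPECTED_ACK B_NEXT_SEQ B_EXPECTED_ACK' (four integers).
After event 0: A_seq=1000 A_ack=7099 B_seq=7099 B_ack=1000
After event 1: A_seq=1000 A_ack=7113 B_seq=7113 B_ack=1000
After event 2: A_seq=1124 A_ack=7113 B_seq=7113 B_ack=1000

1124 7113 7113 1000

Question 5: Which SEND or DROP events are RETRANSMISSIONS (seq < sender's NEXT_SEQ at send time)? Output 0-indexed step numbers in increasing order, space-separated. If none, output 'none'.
Step 0: SEND seq=7000 -> fresh
Step 1: SEND seq=7099 -> fresh
Step 2: DROP seq=1000 -> fresh
Step 3: SEND seq=1124 -> fresh
Step 4: SEND seq=1246 -> fresh

Answer: none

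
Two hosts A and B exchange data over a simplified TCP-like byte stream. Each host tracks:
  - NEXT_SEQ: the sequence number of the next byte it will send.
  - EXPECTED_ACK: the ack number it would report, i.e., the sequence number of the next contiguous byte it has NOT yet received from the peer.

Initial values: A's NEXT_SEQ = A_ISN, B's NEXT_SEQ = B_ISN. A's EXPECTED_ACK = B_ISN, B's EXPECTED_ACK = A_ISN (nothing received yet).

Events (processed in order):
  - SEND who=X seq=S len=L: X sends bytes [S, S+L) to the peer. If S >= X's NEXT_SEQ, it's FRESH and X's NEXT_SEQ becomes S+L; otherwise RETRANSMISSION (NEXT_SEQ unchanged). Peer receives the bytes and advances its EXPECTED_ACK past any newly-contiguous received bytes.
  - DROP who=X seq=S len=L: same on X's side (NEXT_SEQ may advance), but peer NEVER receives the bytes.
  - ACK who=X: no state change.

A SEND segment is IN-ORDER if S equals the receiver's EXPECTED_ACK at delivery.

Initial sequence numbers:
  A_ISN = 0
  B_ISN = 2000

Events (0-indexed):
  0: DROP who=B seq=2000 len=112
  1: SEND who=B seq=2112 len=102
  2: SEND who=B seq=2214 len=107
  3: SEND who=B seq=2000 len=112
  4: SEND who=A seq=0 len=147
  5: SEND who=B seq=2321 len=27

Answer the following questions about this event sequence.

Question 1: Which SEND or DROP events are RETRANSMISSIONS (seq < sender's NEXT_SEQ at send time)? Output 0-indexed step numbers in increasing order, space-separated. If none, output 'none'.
Answer: 3

Derivation:
Step 0: DROP seq=2000 -> fresh
Step 1: SEND seq=2112 -> fresh
Step 2: SEND seq=2214 -> fresh
Step 3: SEND seq=2000 -> retransmit
Step 4: SEND seq=0 -> fresh
Step 5: SEND seq=2321 -> fresh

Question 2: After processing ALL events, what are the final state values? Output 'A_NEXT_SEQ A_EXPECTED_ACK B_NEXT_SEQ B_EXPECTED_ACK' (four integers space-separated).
Answer: 147 2348 2348 147

Derivation:
After event 0: A_seq=0 A_ack=2000 B_seq=2112 B_ack=0
After event 1: A_seq=0 A_ack=2000 B_seq=2214 B_ack=0
After event 2: A_seq=0 A_ack=2000 B_seq=2321 B_ack=0
After event 3: A_seq=0 A_ack=2321 B_seq=2321 B_ack=0
After event 4: A_seq=147 A_ack=2321 B_seq=2321 B_ack=147
After event 5: A_seq=147 A_ack=2348 B_seq=2348 B_ack=147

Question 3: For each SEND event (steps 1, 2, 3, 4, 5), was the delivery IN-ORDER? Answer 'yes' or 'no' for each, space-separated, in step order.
Step 1: SEND seq=2112 -> out-of-order
Step 2: SEND seq=2214 -> out-of-order
Step 3: SEND seq=2000 -> in-order
Step 4: SEND seq=0 -> in-order
Step 5: SEND seq=2321 -> in-order

Answer: no no yes yes yes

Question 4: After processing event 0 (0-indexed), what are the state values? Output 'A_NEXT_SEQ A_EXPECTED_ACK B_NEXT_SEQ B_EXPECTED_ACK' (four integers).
After event 0: A_seq=0 A_ack=2000 B_seq=2112 B_ack=0

0 2000 2112 0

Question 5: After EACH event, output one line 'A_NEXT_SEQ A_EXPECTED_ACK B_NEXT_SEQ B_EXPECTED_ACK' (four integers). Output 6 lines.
0 2000 2112 0
0 2000 2214 0
0 2000 2321 0
0 2321 2321 0
147 2321 2321 147
147 2348 2348 147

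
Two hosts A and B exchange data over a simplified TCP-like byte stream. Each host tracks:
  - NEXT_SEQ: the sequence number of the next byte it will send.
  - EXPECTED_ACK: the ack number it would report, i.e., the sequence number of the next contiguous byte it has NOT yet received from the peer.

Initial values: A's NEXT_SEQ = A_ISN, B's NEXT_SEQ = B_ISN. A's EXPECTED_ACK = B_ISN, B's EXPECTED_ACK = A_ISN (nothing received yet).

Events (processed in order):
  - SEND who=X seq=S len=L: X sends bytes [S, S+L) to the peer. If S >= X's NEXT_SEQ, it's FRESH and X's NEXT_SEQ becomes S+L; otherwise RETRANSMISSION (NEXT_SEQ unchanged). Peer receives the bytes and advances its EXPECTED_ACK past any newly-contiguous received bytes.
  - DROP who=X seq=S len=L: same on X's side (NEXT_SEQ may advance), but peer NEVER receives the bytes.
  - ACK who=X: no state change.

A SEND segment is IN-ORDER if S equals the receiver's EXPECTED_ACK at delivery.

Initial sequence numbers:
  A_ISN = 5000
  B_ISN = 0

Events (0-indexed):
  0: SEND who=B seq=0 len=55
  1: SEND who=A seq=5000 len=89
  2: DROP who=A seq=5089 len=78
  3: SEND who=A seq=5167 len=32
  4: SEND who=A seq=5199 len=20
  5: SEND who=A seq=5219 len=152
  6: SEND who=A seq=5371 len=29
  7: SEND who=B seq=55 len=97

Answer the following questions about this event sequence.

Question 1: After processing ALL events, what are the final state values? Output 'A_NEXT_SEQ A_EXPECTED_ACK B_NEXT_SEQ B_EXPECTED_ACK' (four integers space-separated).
Answer: 5400 152 152 5089

Derivation:
After event 0: A_seq=5000 A_ack=55 B_seq=55 B_ack=5000
After event 1: A_seq=5089 A_ack=55 B_seq=55 B_ack=5089
After event 2: A_seq=5167 A_ack=55 B_seq=55 B_ack=5089
After event 3: A_seq=5199 A_ack=55 B_seq=55 B_ack=5089
After event 4: A_seq=5219 A_ack=55 B_seq=55 B_ack=5089
After event 5: A_seq=5371 A_ack=55 B_seq=55 B_ack=5089
After event 6: A_seq=5400 A_ack=55 B_seq=55 B_ack=5089
After event 7: A_seq=5400 A_ack=152 B_seq=152 B_ack=5089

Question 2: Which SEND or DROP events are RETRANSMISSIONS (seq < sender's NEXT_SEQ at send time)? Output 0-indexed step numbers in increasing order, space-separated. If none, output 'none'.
Step 0: SEND seq=0 -> fresh
Step 1: SEND seq=5000 -> fresh
Step 2: DROP seq=5089 -> fresh
Step 3: SEND seq=5167 -> fresh
Step 4: SEND seq=5199 -> fresh
Step 5: SEND seq=5219 -> fresh
Step 6: SEND seq=5371 -> fresh
Step 7: SEND seq=55 -> fresh

Answer: none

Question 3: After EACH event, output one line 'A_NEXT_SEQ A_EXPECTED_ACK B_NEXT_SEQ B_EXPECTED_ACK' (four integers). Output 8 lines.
5000 55 55 5000
5089 55 55 5089
5167 55 55 5089
5199 55 55 5089
5219 55 55 5089
5371 55 55 5089
5400 55 55 5089
5400 152 152 5089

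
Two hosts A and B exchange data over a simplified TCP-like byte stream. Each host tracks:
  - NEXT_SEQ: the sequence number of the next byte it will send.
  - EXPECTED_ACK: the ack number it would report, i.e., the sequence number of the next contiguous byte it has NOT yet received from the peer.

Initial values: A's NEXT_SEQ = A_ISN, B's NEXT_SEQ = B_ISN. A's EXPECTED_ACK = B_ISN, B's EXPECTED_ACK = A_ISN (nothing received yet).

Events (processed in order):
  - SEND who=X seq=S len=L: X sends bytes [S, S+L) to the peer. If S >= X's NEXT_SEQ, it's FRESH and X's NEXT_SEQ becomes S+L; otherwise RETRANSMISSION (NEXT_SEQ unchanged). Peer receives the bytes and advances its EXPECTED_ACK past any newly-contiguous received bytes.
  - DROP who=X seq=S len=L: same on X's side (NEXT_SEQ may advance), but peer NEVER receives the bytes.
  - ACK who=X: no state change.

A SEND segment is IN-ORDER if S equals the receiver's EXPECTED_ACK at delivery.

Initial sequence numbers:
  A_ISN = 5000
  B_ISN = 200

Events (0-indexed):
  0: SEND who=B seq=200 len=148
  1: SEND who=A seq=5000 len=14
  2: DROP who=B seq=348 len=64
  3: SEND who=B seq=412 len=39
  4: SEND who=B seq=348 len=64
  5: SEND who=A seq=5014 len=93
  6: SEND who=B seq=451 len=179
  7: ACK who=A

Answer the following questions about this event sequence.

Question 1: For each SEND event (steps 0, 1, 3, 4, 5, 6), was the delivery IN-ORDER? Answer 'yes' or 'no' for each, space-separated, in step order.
Step 0: SEND seq=200 -> in-order
Step 1: SEND seq=5000 -> in-order
Step 3: SEND seq=412 -> out-of-order
Step 4: SEND seq=348 -> in-order
Step 5: SEND seq=5014 -> in-order
Step 6: SEND seq=451 -> in-order

Answer: yes yes no yes yes yes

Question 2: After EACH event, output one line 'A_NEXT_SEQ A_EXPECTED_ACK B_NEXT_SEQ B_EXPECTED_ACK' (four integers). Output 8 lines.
5000 348 348 5000
5014 348 348 5014
5014 348 412 5014
5014 348 451 5014
5014 451 451 5014
5107 451 451 5107
5107 630 630 5107
5107 630 630 5107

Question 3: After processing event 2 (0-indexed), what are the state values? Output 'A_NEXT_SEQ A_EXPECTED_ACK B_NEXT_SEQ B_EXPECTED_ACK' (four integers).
After event 0: A_seq=5000 A_ack=348 B_seq=348 B_ack=5000
After event 1: A_seq=5014 A_ack=348 B_seq=348 B_ack=5014
After event 2: A_seq=5014 A_ack=348 B_seq=412 B_ack=5014

5014 348 412 5014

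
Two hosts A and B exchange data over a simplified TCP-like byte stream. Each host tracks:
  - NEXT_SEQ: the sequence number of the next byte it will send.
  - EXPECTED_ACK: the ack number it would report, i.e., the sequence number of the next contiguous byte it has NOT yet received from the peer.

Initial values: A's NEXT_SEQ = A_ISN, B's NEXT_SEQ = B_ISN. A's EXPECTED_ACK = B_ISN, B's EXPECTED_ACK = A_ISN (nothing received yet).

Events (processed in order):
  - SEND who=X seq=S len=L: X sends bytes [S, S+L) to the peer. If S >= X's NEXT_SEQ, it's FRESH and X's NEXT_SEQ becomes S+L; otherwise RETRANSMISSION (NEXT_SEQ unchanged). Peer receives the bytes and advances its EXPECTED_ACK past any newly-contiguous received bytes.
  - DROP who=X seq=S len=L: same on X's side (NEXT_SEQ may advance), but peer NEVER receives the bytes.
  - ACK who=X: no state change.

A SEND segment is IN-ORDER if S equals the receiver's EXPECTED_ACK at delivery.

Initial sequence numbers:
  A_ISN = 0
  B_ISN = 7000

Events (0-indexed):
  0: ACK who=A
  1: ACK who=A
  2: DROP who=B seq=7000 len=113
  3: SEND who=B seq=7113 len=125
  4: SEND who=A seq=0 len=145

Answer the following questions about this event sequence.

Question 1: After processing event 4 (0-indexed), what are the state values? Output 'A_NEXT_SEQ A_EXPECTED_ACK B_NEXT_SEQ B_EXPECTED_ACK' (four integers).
After event 0: A_seq=0 A_ack=7000 B_seq=7000 B_ack=0
After event 1: A_seq=0 A_ack=7000 B_seq=7000 B_ack=0
After event 2: A_seq=0 A_ack=7000 B_seq=7113 B_ack=0
After event 3: A_seq=0 A_ack=7000 B_seq=7238 B_ack=0
After event 4: A_seq=145 A_ack=7000 B_seq=7238 B_ack=145

145 7000 7238 145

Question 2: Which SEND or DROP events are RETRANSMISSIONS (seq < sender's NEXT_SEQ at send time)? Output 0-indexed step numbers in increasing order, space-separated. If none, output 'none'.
Answer: none

Derivation:
Step 2: DROP seq=7000 -> fresh
Step 3: SEND seq=7113 -> fresh
Step 4: SEND seq=0 -> fresh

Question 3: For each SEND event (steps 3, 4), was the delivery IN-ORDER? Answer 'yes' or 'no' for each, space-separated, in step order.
Step 3: SEND seq=7113 -> out-of-order
Step 4: SEND seq=0 -> in-order

Answer: no yes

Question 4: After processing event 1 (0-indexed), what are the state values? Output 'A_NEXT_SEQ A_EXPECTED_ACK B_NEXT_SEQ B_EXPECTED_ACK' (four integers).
After event 0: A_seq=0 A_ack=7000 B_seq=7000 B_ack=0
After event 1: A_seq=0 A_ack=7000 B_seq=7000 B_ack=0

0 7000 7000 0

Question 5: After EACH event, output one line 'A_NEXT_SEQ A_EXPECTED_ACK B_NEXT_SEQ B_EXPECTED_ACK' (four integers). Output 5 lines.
0 7000 7000 0
0 7000 7000 0
0 7000 7113 0
0 7000 7238 0
145 7000 7238 145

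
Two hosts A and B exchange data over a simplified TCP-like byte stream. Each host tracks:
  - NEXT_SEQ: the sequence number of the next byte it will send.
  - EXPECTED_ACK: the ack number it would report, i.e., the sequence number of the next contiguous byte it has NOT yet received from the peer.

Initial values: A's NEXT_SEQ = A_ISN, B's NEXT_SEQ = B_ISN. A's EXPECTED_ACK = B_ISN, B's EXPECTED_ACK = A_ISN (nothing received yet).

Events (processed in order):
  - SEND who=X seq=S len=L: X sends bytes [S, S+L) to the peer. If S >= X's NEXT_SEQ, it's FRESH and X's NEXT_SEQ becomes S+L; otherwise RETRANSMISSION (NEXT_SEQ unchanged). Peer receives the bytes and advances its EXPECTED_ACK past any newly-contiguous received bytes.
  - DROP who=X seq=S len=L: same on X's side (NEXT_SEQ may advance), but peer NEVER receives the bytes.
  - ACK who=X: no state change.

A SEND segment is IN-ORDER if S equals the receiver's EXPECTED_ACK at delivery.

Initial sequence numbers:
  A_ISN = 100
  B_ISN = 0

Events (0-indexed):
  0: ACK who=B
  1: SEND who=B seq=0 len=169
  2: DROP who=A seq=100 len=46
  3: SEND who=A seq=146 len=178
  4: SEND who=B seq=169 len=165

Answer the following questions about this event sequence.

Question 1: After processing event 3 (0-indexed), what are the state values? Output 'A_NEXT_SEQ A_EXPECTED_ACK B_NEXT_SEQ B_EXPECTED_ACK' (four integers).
After event 0: A_seq=100 A_ack=0 B_seq=0 B_ack=100
After event 1: A_seq=100 A_ack=169 B_seq=169 B_ack=100
After event 2: A_seq=146 A_ack=169 B_seq=169 B_ack=100
After event 3: A_seq=324 A_ack=169 B_seq=169 B_ack=100

324 169 169 100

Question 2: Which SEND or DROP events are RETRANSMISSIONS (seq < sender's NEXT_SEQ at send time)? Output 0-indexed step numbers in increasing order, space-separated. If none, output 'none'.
Answer: none

Derivation:
Step 1: SEND seq=0 -> fresh
Step 2: DROP seq=100 -> fresh
Step 3: SEND seq=146 -> fresh
Step 4: SEND seq=169 -> fresh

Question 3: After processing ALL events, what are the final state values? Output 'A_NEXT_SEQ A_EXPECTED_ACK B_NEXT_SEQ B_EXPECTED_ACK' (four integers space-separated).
Answer: 324 334 334 100

Derivation:
After event 0: A_seq=100 A_ack=0 B_seq=0 B_ack=100
After event 1: A_seq=100 A_ack=169 B_seq=169 B_ack=100
After event 2: A_seq=146 A_ack=169 B_seq=169 B_ack=100
After event 3: A_seq=324 A_ack=169 B_seq=169 B_ack=100
After event 4: A_seq=324 A_ack=334 B_seq=334 B_ack=100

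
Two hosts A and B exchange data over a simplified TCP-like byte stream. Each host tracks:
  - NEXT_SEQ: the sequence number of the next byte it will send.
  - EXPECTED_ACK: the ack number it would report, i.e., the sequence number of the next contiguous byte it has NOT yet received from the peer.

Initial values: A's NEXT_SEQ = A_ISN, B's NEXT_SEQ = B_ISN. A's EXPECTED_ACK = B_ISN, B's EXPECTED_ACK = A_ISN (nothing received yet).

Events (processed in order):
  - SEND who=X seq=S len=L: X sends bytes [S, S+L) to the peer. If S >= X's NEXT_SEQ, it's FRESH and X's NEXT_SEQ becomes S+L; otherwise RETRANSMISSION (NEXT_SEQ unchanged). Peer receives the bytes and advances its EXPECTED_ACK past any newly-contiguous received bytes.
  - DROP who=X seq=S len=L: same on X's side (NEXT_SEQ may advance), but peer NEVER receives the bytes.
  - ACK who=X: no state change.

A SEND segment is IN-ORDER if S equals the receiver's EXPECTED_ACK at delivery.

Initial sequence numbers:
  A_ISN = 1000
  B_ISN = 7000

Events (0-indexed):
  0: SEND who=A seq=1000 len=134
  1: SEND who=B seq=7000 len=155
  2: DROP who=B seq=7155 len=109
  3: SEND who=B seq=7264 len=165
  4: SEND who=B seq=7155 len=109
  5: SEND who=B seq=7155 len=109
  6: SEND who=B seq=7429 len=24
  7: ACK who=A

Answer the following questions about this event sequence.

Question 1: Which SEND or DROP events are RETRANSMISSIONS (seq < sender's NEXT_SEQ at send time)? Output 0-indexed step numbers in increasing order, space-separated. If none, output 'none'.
Step 0: SEND seq=1000 -> fresh
Step 1: SEND seq=7000 -> fresh
Step 2: DROP seq=7155 -> fresh
Step 3: SEND seq=7264 -> fresh
Step 4: SEND seq=7155 -> retransmit
Step 5: SEND seq=7155 -> retransmit
Step 6: SEND seq=7429 -> fresh

Answer: 4 5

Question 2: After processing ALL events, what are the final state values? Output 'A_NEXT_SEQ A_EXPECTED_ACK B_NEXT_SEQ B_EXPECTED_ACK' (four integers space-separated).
After event 0: A_seq=1134 A_ack=7000 B_seq=7000 B_ack=1134
After event 1: A_seq=1134 A_ack=7155 B_seq=7155 B_ack=1134
After event 2: A_seq=1134 A_ack=7155 B_seq=7264 B_ack=1134
After event 3: A_seq=1134 A_ack=7155 B_seq=7429 B_ack=1134
After event 4: A_seq=1134 A_ack=7429 B_seq=7429 B_ack=1134
After event 5: A_seq=1134 A_ack=7429 B_seq=7429 B_ack=1134
After event 6: A_seq=1134 A_ack=7453 B_seq=7453 B_ack=1134
After event 7: A_seq=1134 A_ack=7453 B_seq=7453 B_ack=1134

Answer: 1134 7453 7453 1134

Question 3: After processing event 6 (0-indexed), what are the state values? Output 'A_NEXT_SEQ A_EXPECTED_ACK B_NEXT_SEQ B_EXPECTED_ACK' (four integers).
After event 0: A_seq=1134 A_ack=7000 B_seq=7000 B_ack=1134
After event 1: A_seq=1134 A_ack=7155 B_seq=7155 B_ack=1134
After event 2: A_seq=1134 A_ack=7155 B_seq=7264 B_ack=1134
After event 3: A_seq=1134 A_ack=7155 B_seq=7429 B_ack=1134
After event 4: A_seq=1134 A_ack=7429 B_seq=7429 B_ack=1134
After event 5: A_seq=1134 A_ack=7429 B_seq=7429 B_ack=1134
After event 6: A_seq=1134 A_ack=7453 B_seq=7453 B_ack=1134

1134 7453 7453 1134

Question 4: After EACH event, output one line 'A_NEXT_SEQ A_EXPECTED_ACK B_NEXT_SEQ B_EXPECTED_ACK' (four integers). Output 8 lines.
1134 7000 7000 1134
1134 7155 7155 1134
1134 7155 7264 1134
1134 7155 7429 1134
1134 7429 7429 1134
1134 7429 7429 1134
1134 7453 7453 1134
1134 7453 7453 1134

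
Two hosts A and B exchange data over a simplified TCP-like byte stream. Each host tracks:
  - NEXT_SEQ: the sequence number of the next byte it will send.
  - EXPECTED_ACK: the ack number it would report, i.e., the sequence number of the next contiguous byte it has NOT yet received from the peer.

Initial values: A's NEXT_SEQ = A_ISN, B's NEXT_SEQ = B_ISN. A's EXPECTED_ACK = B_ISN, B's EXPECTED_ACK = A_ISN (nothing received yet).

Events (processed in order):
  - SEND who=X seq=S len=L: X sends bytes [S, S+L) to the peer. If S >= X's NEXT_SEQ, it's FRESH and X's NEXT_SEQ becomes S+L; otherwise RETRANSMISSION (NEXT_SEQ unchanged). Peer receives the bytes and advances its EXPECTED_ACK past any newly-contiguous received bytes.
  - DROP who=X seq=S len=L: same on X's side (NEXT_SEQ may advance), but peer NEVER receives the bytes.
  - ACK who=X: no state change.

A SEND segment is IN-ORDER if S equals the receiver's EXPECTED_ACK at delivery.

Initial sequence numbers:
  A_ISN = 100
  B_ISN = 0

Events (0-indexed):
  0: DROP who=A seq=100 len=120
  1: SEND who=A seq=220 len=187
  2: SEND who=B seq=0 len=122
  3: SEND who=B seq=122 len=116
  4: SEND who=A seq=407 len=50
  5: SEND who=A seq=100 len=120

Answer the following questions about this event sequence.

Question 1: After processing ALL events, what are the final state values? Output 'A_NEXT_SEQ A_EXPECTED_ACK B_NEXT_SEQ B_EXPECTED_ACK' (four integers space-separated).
After event 0: A_seq=220 A_ack=0 B_seq=0 B_ack=100
After event 1: A_seq=407 A_ack=0 B_seq=0 B_ack=100
After event 2: A_seq=407 A_ack=122 B_seq=122 B_ack=100
After event 3: A_seq=407 A_ack=238 B_seq=238 B_ack=100
After event 4: A_seq=457 A_ack=238 B_seq=238 B_ack=100
After event 5: A_seq=457 A_ack=238 B_seq=238 B_ack=457

Answer: 457 238 238 457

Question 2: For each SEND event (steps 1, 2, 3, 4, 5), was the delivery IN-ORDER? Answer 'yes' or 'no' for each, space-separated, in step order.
Answer: no yes yes no yes

Derivation:
Step 1: SEND seq=220 -> out-of-order
Step 2: SEND seq=0 -> in-order
Step 3: SEND seq=122 -> in-order
Step 4: SEND seq=407 -> out-of-order
Step 5: SEND seq=100 -> in-order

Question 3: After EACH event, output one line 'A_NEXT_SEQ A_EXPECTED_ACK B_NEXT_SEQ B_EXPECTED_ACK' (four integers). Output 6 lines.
220 0 0 100
407 0 0 100
407 122 122 100
407 238 238 100
457 238 238 100
457 238 238 457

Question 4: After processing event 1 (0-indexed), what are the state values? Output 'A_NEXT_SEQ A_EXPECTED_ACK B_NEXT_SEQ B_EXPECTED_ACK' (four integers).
After event 0: A_seq=220 A_ack=0 B_seq=0 B_ack=100
After event 1: A_seq=407 A_ack=0 B_seq=0 B_ack=100

407 0 0 100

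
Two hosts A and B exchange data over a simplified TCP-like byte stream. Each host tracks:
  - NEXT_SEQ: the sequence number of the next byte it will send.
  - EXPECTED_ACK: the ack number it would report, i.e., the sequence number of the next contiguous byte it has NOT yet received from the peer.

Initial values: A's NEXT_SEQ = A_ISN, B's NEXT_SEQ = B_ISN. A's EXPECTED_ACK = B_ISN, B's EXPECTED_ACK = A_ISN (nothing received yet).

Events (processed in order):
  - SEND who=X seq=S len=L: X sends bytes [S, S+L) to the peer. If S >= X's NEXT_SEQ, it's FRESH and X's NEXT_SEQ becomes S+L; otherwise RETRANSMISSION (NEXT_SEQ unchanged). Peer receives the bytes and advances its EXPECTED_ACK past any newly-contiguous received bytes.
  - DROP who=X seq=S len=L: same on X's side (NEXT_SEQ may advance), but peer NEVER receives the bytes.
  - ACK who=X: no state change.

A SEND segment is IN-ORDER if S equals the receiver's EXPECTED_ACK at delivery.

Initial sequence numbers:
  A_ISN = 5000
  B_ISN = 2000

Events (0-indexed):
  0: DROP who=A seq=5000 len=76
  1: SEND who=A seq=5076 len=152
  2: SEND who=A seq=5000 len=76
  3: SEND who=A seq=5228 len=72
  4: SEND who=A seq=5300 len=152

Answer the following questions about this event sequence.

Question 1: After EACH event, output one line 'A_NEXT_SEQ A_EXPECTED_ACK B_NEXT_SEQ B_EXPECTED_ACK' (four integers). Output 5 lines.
5076 2000 2000 5000
5228 2000 2000 5000
5228 2000 2000 5228
5300 2000 2000 5300
5452 2000 2000 5452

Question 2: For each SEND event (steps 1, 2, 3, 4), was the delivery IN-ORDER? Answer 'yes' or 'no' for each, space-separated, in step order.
Answer: no yes yes yes

Derivation:
Step 1: SEND seq=5076 -> out-of-order
Step 2: SEND seq=5000 -> in-order
Step 3: SEND seq=5228 -> in-order
Step 4: SEND seq=5300 -> in-order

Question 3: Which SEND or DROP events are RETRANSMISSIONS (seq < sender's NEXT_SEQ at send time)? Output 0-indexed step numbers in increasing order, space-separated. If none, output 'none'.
Step 0: DROP seq=5000 -> fresh
Step 1: SEND seq=5076 -> fresh
Step 2: SEND seq=5000 -> retransmit
Step 3: SEND seq=5228 -> fresh
Step 4: SEND seq=5300 -> fresh

Answer: 2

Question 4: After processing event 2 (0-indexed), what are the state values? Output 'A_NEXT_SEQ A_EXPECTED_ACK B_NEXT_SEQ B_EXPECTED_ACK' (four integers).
After event 0: A_seq=5076 A_ack=2000 B_seq=2000 B_ack=5000
After event 1: A_seq=5228 A_ack=2000 B_seq=2000 B_ack=5000
After event 2: A_seq=5228 A_ack=2000 B_seq=2000 B_ack=5228

5228 2000 2000 5228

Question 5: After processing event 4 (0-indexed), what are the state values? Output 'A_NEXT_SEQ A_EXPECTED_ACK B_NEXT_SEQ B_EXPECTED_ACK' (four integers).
After event 0: A_seq=5076 A_ack=2000 B_seq=2000 B_ack=5000
After event 1: A_seq=5228 A_ack=2000 B_seq=2000 B_ack=5000
After event 2: A_seq=5228 A_ack=2000 B_seq=2000 B_ack=5228
After event 3: A_seq=5300 A_ack=2000 B_seq=2000 B_ack=5300
After event 4: A_seq=5452 A_ack=2000 B_seq=2000 B_ack=5452

5452 2000 2000 5452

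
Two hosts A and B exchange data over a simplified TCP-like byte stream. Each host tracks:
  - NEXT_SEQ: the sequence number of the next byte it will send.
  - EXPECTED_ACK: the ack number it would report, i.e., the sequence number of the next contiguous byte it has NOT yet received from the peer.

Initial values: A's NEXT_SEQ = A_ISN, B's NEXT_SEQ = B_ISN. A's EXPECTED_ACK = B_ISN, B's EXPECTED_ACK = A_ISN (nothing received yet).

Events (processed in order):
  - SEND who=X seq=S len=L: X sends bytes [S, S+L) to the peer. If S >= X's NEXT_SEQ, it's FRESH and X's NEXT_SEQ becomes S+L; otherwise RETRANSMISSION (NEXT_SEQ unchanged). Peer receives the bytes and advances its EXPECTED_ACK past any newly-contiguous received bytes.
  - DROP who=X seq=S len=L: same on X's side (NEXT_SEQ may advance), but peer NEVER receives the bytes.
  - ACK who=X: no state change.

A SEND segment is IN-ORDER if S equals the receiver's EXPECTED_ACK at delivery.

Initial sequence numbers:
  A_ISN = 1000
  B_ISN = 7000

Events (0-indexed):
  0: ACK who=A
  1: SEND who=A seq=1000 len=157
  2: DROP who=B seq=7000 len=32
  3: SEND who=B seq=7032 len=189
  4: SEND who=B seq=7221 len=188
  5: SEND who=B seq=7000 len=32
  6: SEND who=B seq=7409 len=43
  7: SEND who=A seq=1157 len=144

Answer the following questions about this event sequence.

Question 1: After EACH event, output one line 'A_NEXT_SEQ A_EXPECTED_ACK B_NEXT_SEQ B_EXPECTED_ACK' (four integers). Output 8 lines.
1000 7000 7000 1000
1157 7000 7000 1157
1157 7000 7032 1157
1157 7000 7221 1157
1157 7000 7409 1157
1157 7409 7409 1157
1157 7452 7452 1157
1301 7452 7452 1301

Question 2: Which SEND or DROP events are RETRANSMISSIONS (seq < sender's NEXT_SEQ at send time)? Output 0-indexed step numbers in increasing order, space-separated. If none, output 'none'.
Answer: 5

Derivation:
Step 1: SEND seq=1000 -> fresh
Step 2: DROP seq=7000 -> fresh
Step 3: SEND seq=7032 -> fresh
Step 4: SEND seq=7221 -> fresh
Step 5: SEND seq=7000 -> retransmit
Step 6: SEND seq=7409 -> fresh
Step 7: SEND seq=1157 -> fresh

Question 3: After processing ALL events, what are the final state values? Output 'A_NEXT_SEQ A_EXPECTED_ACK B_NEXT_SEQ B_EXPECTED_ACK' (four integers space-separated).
Answer: 1301 7452 7452 1301

Derivation:
After event 0: A_seq=1000 A_ack=7000 B_seq=7000 B_ack=1000
After event 1: A_seq=1157 A_ack=7000 B_seq=7000 B_ack=1157
After event 2: A_seq=1157 A_ack=7000 B_seq=7032 B_ack=1157
After event 3: A_seq=1157 A_ack=7000 B_seq=7221 B_ack=1157
After event 4: A_seq=1157 A_ack=7000 B_seq=7409 B_ack=1157
After event 5: A_seq=1157 A_ack=7409 B_seq=7409 B_ack=1157
After event 6: A_seq=1157 A_ack=7452 B_seq=7452 B_ack=1157
After event 7: A_seq=1301 A_ack=7452 B_seq=7452 B_ack=1301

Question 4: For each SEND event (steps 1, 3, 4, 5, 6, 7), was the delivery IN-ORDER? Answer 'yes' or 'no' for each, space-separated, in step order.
Step 1: SEND seq=1000 -> in-order
Step 3: SEND seq=7032 -> out-of-order
Step 4: SEND seq=7221 -> out-of-order
Step 5: SEND seq=7000 -> in-order
Step 6: SEND seq=7409 -> in-order
Step 7: SEND seq=1157 -> in-order

Answer: yes no no yes yes yes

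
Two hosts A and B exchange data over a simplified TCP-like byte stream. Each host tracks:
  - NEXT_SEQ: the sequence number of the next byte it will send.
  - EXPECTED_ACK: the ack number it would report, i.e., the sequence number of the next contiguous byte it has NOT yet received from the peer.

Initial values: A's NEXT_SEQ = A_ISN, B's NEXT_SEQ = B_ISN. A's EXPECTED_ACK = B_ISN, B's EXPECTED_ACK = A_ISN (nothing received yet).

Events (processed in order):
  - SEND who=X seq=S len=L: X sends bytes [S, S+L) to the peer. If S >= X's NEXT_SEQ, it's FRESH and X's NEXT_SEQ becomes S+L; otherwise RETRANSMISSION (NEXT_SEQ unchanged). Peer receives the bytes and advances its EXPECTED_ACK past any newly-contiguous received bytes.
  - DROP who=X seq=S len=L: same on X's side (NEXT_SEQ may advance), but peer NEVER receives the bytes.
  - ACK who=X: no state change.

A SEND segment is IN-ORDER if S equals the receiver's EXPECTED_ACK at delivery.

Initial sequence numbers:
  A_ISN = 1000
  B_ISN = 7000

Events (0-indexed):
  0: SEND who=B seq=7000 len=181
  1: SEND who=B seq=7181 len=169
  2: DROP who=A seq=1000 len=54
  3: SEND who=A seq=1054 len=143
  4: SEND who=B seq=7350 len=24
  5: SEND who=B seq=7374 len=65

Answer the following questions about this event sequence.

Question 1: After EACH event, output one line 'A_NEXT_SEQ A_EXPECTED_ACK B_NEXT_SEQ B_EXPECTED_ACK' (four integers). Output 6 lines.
1000 7181 7181 1000
1000 7350 7350 1000
1054 7350 7350 1000
1197 7350 7350 1000
1197 7374 7374 1000
1197 7439 7439 1000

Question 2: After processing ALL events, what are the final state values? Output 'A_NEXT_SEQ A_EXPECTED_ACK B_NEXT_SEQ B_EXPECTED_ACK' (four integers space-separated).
After event 0: A_seq=1000 A_ack=7181 B_seq=7181 B_ack=1000
After event 1: A_seq=1000 A_ack=7350 B_seq=7350 B_ack=1000
After event 2: A_seq=1054 A_ack=7350 B_seq=7350 B_ack=1000
After event 3: A_seq=1197 A_ack=7350 B_seq=7350 B_ack=1000
After event 4: A_seq=1197 A_ack=7374 B_seq=7374 B_ack=1000
After event 5: A_seq=1197 A_ack=7439 B_seq=7439 B_ack=1000

Answer: 1197 7439 7439 1000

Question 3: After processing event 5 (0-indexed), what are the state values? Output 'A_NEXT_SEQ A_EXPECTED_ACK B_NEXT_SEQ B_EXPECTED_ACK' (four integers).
After event 0: A_seq=1000 A_ack=7181 B_seq=7181 B_ack=1000
After event 1: A_seq=1000 A_ack=7350 B_seq=7350 B_ack=1000
After event 2: A_seq=1054 A_ack=7350 B_seq=7350 B_ack=1000
After event 3: A_seq=1197 A_ack=7350 B_seq=7350 B_ack=1000
After event 4: A_seq=1197 A_ack=7374 B_seq=7374 B_ack=1000
After event 5: A_seq=1197 A_ack=7439 B_seq=7439 B_ack=1000

1197 7439 7439 1000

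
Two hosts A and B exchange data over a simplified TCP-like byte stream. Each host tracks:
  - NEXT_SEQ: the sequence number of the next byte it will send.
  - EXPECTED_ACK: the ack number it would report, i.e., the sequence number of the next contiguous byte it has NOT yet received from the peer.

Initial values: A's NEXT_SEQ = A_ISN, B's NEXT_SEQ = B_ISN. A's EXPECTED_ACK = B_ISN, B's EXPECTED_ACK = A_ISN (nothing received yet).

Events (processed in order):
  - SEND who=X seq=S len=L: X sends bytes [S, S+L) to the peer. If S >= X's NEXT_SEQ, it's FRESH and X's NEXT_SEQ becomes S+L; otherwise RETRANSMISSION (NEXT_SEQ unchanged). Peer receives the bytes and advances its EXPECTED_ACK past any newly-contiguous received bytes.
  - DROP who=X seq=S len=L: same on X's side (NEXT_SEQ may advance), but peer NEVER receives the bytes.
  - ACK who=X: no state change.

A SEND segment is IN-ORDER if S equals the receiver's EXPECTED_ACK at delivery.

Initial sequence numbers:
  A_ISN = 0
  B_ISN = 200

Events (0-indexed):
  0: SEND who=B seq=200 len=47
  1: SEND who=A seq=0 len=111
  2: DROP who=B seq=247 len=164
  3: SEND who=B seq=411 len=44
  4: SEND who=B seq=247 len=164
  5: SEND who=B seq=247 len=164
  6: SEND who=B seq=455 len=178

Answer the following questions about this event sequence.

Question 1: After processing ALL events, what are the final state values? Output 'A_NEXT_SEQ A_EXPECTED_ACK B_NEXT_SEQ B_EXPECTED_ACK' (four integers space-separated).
Answer: 111 633 633 111

Derivation:
After event 0: A_seq=0 A_ack=247 B_seq=247 B_ack=0
After event 1: A_seq=111 A_ack=247 B_seq=247 B_ack=111
After event 2: A_seq=111 A_ack=247 B_seq=411 B_ack=111
After event 3: A_seq=111 A_ack=247 B_seq=455 B_ack=111
After event 4: A_seq=111 A_ack=455 B_seq=455 B_ack=111
After event 5: A_seq=111 A_ack=455 B_seq=455 B_ack=111
After event 6: A_seq=111 A_ack=633 B_seq=633 B_ack=111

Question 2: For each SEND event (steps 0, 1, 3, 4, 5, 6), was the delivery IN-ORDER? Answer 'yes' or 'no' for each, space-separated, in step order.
Step 0: SEND seq=200 -> in-order
Step 1: SEND seq=0 -> in-order
Step 3: SEND seq=411 -> out-of-order
Step 4: SEND seq=247 -> in-order
Step 5: SEND seq=247 -> out-of-order
Step 6: SEND seq=455 -> in-order

Answer: yes yes no yes no yes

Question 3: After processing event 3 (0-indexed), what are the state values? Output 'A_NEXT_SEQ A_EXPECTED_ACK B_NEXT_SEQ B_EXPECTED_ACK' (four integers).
After event 0: A_seq=0 A_ack=247 B_seq=247 B_ack=0
After event 1: A_seq=111 A_ack=247 B_seq=247 B_ack=111
After event 2: A_seq=111 A_ack=247 B_seq=411 B_ack=111
After event 3: A_seq=111 A_ack=247 B_seq=455 B_ack=111

111 247 455 111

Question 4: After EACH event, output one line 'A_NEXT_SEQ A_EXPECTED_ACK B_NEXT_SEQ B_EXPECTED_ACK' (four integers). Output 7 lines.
0 247 247 0
111 247 247 111
111 247 411 111
111 247 455 111
111 455 455 111
111 455 455 111
111 633 633 111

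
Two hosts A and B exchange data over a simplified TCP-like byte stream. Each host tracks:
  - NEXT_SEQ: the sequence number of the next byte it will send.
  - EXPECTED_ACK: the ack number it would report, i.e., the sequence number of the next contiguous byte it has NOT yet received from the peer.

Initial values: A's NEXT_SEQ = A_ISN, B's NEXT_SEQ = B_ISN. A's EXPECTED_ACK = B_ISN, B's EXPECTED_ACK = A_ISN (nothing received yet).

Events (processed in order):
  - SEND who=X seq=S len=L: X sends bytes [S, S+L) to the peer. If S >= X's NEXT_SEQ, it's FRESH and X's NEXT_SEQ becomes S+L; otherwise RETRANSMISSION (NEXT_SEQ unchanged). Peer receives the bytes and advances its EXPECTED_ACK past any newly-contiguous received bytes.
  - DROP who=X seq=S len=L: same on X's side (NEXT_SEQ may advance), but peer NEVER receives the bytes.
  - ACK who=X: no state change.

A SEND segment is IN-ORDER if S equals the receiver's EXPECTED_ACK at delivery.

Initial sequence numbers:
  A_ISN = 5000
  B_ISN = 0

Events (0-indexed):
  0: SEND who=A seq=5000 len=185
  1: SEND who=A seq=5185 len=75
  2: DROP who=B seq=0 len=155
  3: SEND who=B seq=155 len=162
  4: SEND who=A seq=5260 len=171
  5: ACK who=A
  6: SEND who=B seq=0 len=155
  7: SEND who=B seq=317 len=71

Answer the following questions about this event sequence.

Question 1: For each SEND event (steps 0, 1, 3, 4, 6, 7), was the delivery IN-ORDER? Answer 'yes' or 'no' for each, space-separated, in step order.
Answer: yes yes no yes yes yes

Derivation:
Step 0: SEND seq=5000 -> in-order
Step 1: SEND seq=5185 -> in-order
Step 3: SEND seq=155 -> out-of-order
Step 4: SEND seq=5260 -> in-order
Step 6: SEND seq=0 -> in-order
Step 7: SEND seq=317 -> in-order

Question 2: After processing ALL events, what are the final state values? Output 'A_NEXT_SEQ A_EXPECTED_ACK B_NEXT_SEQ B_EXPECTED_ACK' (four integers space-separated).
Answer: 5431 388 388 5431

Derivation:
After event 0: A_seq=5185 A_ack=0 B_seq=0 B_ack=5185
After event 1: A_seq=5260 A_ack=0 B_seq=0 B_ack=5260
After event 2: A_seq=5260 A_ack=0 B_seq=155 B_ack=5260
After event 3: A_seq=5260 A_ack=0 B_seq=317 B_ack=5260
After event 4: A_seq=5431 A_ack=0 B_seq=317 B_ack=5431
After event 5: A_seq=5431 A_ack=0 B_seq=317 B_ack=5431
After event 6: A_seq=5431 A_ack=317 B_seq=317 B_ack=5431
After event 7: A_seq=5431 A_ack=388 B_seq=388 B_ack=5431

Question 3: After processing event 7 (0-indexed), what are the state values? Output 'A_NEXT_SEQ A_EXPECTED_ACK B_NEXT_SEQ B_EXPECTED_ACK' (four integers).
After event 0: A_seq=5185 A_ack=0 B_seq=0 B_ack=5185
After event 1: A_seq=5260 A_ack=0 B_seq=0 B_ack=5260
After event 2: A_seq=5260 A_ack=0 B_seq=155 B_ack=5260
After event 3: A_seq=5260 A_ack=0 B_seq=317 B_ack=5260
After event 4: A_seq=5431 A_ack=0 B_seq=317 B_ack=5431
After event 5: A_seq=5431 A_ack=0 B_seq=317 B_ack=5431
After event 6: A_seq=5431 A_ack=317 B_seq=317 B_ack=5431
After event 7: A_seq=5431 A_ack=388 B_seq=388 B_ack=5431

5431 388 388 5431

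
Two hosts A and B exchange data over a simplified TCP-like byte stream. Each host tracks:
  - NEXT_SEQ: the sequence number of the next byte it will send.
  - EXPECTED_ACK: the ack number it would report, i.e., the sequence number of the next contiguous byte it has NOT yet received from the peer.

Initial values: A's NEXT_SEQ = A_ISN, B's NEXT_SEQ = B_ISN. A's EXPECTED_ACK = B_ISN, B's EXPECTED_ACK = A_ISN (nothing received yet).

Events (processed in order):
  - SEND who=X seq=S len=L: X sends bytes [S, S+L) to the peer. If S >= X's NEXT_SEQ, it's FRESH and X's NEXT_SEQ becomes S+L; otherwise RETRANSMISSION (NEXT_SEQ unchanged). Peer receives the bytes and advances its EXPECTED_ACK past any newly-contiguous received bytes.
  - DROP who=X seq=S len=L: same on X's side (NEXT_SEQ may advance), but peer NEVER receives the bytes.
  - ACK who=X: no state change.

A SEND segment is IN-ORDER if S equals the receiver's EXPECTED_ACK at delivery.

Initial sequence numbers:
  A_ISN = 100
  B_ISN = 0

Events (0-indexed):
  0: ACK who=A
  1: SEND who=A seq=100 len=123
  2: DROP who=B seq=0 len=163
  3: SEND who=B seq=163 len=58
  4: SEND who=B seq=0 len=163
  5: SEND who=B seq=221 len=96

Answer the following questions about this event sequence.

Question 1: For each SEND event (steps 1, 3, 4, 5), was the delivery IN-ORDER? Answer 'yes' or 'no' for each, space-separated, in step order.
Answer: yes no yes yes

Derivation:
Step 1: SEND seq=100 -> in-order
Step 3: SEND seq=163 -> out-of-order
Step 4: SEND seq=0 -> in-order
Step 5: SEND seq=221 -> in-order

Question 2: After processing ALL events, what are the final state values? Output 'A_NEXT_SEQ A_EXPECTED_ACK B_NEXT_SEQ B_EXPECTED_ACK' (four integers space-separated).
After event 0: A_seq=100 A_ack=0 B_seq=0 B_ack=100
After event 1: A_seq=223 A_ack=0 B_seq=0 B_ack=223
After event 2: A_seq=223 A_ack=0 B_seq=163 B_ack=223
After event 3: A_seq=223 A_ack=0 B_seq=221 B_ack=223
After event 4: A_seq=223 A_ack=221 B_seq=221 B_ack=223
After event 5: A_seq=223 A_ack=317 B_seq=317 B_ack=223

Answer: 223 317 317 223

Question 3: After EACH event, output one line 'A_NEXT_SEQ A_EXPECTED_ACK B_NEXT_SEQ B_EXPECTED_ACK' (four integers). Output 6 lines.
100 0 0 100
223 0 0 223
223 0 163 223
223 0 221 223
223 221 221 223
223 317 317 223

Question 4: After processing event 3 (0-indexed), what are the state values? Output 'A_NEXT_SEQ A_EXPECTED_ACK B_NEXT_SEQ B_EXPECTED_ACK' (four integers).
After event 0: A_seq=100 A_ack=0 B_seq=0 B_ack=100
After event 1: A_seq=223 A_ack=0 B_seq=0 B_ack=223
After event 2: A_seq=223 A_ack=0 B_seq=163 B_ack=223
After event 3: A_seq=223 A_ack=0 B_seq=221 B_ack=223

223 0 221 223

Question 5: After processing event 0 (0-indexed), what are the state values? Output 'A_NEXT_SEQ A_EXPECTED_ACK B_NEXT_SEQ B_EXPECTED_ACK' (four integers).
After event 0: A_seq=100 A_ack=0 B_seq=0 B_ack=100

100 0 0 100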